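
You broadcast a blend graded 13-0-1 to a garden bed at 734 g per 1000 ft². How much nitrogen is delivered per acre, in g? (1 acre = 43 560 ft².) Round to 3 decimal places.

4156.495 g N per acre

nitrogen per 1000 ft² = 734 × 13% = 95.42 g.
Convert to per acre: 95.42 × 43.56 = 4156.4952 g.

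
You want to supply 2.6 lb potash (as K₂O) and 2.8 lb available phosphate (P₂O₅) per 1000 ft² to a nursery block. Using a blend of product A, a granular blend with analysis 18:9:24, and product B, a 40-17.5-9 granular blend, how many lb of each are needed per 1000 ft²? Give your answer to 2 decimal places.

With a, b = lb per 1000 ft² of product A and product B:
K₂O: 0.24·a + 0.09·b = 2.6
P₂O₅: 0.09·a + 0.175·b = 2.8
From row1: a = (2.6 − 0.09·b) / 0.24.
Into row2: 0.09·(2.6 − 0.09·b)/0.24 + 0.175·b = 2.8 → b = 12.9204, a = 5.9882.

5.99 lb product A, 12.92 lb product B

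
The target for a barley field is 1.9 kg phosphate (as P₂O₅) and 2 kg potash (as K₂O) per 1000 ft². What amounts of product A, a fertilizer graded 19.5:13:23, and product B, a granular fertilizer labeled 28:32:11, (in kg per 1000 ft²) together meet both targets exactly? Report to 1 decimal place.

7.3 kg product A, 3.0 kg product B

Let a = kg of product A, b = kg of product B (per 1000 ft²).
P₂O₅: 0.13·a + 0.32·b = 1.9
K₂O: 0.23·a + 0.11·b = 2
From row1: a = (1.9 − 0.32·b) / 0.13.
Into row2: 0.23·(1.9 − 0.32·b)/0.13 + 0.11·b = 2 → b = 2.98482, a = 7.26813.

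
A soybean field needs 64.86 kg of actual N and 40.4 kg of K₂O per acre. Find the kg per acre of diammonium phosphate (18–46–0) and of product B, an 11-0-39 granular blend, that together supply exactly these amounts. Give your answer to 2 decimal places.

With a, b = kg per acre of diammonium phosphate and product B:
N: 0.18·a + 0.11·b = 64.86
K₂O: 0·a + 0.39·b = 40.4
Solving simultaneously: a = 297.028, b = 103.5897.

297.03 kg diammonium phosphate, 103.59 kg product B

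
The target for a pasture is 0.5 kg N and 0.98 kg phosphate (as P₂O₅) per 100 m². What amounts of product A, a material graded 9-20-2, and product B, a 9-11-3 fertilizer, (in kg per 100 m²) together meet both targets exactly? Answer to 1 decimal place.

4.1 kg product A, 1.5 kg product B

Let a = kg of product A, b = kg of product B (per 100 m²).
N: 0.09·a + 0.09·b = 0.5
P₂O₅: 0.2·a + 0.11·b = 0.98
Solving simultaneously: a = 4.09877, b = 1.45679.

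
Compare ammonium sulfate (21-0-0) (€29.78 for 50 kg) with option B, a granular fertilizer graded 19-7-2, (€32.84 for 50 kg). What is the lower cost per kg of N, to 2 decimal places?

ammonium sulfate: N per bag = 50 × 21% = 10.5 kg; cost = 29.78 / 10.5 = €2.8362/kg N.
option B: N per bag = 50 × 19% = 9.5 kg; cost = 32.84 / 9.5 = €3.4568/kg N.
ammonium sulfate is cheaper.

€2.84 per kg N (ammonium sulfate)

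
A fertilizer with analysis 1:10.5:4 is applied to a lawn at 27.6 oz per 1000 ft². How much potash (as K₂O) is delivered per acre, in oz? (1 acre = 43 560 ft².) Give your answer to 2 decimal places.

48.09 oz K₂O per acre

K₂O per 1000 ft² = 27.6 × 4% = 1.104 oz.
Convert to per acre: 1.104 × 43.56 = 48.0902 oz.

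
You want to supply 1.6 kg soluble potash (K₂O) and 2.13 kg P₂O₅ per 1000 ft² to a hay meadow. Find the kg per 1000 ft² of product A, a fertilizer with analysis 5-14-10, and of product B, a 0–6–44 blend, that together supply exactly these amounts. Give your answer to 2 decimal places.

Let a = kg of product A, b = kg of product B (per 1000 ft²).
K₂O: 0.1·a + 0.44·b = 1.6
P₂O₅: 0.14·a + 0.06·b = 2.13
Eliminate a: (row1) − 0.1/0.14·(row2) → 0.397143·b = 0.0785714, so b = 0.197842.
Back-substitute: a = (1.6 − 0.44·0.197842) / 0.1 = 15.1295.

15.13 kg product A, 0.20 kg product B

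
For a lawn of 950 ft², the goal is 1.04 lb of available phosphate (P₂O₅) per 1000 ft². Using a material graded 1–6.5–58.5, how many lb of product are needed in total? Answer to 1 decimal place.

15.2 lb

Product per 1000 ft² = 1.04 / 6.5% = 16 lb.
Total product = 16 × 950 / 1000 = 15.2 lb.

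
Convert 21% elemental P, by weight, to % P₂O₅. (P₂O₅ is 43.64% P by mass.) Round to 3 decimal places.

48.121% P₂O₅

%P₂O₅ = 21 / 0.4364 = 48.12099%.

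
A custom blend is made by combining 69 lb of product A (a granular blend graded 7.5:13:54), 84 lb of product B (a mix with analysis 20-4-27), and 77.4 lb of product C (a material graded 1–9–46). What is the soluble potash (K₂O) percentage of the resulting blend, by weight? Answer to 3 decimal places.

41.469% K₂O

Total mass = 69 + 84 + 77.4 = 230.4 lb.
K₂O mass = 54%×69 + 27%×84 + 46%×77.4 = 95.544 lb.
% K₂O = 95.544 / 230.4 = 41.4688%.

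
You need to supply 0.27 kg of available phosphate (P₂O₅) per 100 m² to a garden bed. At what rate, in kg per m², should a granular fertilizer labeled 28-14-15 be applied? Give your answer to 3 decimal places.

0.019 kg of product per sq m

Product per 100 m² = 0.27 / 14% = 1.92857 kg.
Convert to per m²: 1.92857 × 0.01 = 0.0192857 kg.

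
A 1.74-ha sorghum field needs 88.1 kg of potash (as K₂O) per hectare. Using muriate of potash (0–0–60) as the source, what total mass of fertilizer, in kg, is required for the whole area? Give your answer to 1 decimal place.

Product per hectare = 88.1 / 60% = 146.833 kg.
Total product = 146.833 × 1.74 = 255.49 kg.

255.5 kg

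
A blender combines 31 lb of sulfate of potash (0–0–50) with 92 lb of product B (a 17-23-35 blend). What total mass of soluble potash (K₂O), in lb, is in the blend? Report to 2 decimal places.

K₂O mass = 50%×31 + 35%×92 = 47.7 lb.

47.70 lb K₂O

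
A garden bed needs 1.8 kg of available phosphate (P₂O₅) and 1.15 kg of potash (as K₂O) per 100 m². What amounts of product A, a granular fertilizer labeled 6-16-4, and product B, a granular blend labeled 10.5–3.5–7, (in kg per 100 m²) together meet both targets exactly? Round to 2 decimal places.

8.75 kg product A, 11.43 kg product B

Per-100 m² balance (a = product A, b = product B):
P₂O₅: 0.16·a + 0.035·b = 1.8
K₂O: 0.04·a + 0.07·b = 1.15
Eliminate b: (row1) − 0.035/0.07·(row2) → 0.14·a = 1.225, so a = 8.75.
Then b = (1.15 − 0.04·8.75) / 0.07 = 11.4286.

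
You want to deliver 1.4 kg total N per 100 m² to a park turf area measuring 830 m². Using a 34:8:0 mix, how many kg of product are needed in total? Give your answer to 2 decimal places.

34.18 kg

Product per 100 m² = 1.4 / 34% = 4.11765 kg.
Total product = 4.11765 × 830 / 100 = 34.1765 kg.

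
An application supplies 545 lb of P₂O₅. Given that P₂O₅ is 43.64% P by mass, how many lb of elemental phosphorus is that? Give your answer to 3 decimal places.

P = 545 × 0.4364 = 237.838 lb.

237.838 lb P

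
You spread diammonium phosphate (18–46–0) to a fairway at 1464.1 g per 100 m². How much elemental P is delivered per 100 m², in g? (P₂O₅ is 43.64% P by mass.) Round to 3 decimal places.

293.909 g P per hundred sq m

P₂O₅ per 100 m² = 1464.1 × 46% = 673.486 g.
Elemental P = 673.486 × 0.4364 = 293.9093 g per 100 m².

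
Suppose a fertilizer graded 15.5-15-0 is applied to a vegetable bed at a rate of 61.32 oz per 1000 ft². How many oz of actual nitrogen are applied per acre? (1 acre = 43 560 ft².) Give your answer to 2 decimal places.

414.02 oz N per acre

nitrogen per 1000 ft² = 61.32 × 15.5% = 9.5046 oz.
Convert to per acre: 9.5046 × 43.56 = 414.0204 oz.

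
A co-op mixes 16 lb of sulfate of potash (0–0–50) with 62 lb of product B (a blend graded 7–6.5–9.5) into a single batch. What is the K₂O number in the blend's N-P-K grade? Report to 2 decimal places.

17.81% K₂O

Total mass = 16 + 62 = 78 lb.
K₂O mass = 50%×16 + 9.5%×62 = 13.89 lb.
% K₂O = 13.89 / 78 = 17.8077%.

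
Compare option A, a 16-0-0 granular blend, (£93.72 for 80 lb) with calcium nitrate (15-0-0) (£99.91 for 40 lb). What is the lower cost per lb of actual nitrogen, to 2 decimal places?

£7.32 per lb N (option A)

option A: N per bag = 80 × 16% = 12.8 lb; cost = 93.72 / 12.8 = £7.3219/lb N.
calcium nitrate: N per bag = 40 × 15% = 6 lb; cost = 99.91 / 6 = £16.6517/lb N.
option A is cheaper.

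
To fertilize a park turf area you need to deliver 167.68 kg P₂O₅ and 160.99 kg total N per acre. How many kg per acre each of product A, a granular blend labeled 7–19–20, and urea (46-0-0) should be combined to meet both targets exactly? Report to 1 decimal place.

882.5 kg product A, 215.7 kg urea

With a, b = kg per acre of product A and urea:
P₂O₅: 0.19·a + 0·b = 167.68
N: 0.07·a + 0.46·b = 160.99
Eliminate b: (row1) − 0/0.46·(row2) → 0.19·a = 167.68, so a = 882.526.
Then b = (160.99 − 0.07·882.526) / 0.46 = 215.681.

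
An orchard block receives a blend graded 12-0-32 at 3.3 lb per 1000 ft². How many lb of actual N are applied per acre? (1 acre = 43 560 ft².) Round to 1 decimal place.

nitrogen per 1000 ft² = 3.3 × 12% = 0.396 lb.
Convert to per acre: 0.396 × 43.56 = 17.2498 lb.

17.2 lb N per acre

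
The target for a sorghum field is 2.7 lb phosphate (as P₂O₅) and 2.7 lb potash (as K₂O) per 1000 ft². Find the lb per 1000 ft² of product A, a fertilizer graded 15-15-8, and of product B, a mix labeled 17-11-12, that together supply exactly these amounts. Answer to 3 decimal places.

2.935 lb product A, 20.543 lb product B

Let a = lb of product A, b = lb of product B (per 1000 ft²).
P₂O₅: 0.15·a + 0.11·b = 2.7
K₂O: 0.08·a + 0.12·b = 2.7
From row1: a = (2.7 − 0.11·b) / 0.15.
Into row2: 0.08·(2.7 − 0.11·b)/0.15 + 0.12·b = 2.7 → b = 20.54348, a = 2.93478.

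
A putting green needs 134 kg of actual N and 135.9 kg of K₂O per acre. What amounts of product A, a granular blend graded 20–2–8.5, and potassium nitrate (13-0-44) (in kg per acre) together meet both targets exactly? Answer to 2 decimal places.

536.62 kg product A, 205.20 kg potassium nitrate

Let a = kg of product A, b = kg of potassium nitrate (per acre).
N: 0.2·a + 0.13·b = 134
K₂O: 0.085·a + 0.44·b = 135.9
Solving simultaneously: a = 536.621, b = 205.198.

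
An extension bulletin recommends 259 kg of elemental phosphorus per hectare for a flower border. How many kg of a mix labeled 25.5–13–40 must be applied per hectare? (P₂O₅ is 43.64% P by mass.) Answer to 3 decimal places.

As P₂O₅: 259 / 0.4364 = 593.492 kg per hectare.
Product per hectare = 593.492 / 13% = 4565.3247 kg.

4565.325 kg of product per hectare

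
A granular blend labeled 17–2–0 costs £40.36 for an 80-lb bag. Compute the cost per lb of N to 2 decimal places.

£2.97 per lb N

N in bag = 80 × 17% = 13.6 lb.
Cost per lb N = £40.36 / 13.6 = £2.9676.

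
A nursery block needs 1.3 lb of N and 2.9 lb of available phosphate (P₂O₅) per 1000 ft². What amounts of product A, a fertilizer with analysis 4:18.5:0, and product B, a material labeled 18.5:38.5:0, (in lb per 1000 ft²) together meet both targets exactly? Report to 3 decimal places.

Per-1000 ft² balance (a = product A, b = product B):
N: 0.04·a + 0.185·b = 1.3
P₂O₅: 0.185·a + 0.385·b = 2.9
From row1: a = (1.3 − 0.185·b) / 0.04.
Into row2: 0.185·(1.3 − 0.185·b)/0.04 + 0.385·b = 2.9 → b = 6.61355, a = 1.91235.

1.912 lb product A, 6.614 lb product B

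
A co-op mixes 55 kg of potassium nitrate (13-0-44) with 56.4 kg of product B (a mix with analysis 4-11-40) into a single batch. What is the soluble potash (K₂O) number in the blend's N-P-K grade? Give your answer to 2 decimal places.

Total mass = 55 + 56.4 = 111.4 kg.
K₂O mass = 44%×55 + 40%×56.4 = 46.76 kg.
% K₂O = 46.76 / 111.4 = 41.9749%.

41.97% K₂O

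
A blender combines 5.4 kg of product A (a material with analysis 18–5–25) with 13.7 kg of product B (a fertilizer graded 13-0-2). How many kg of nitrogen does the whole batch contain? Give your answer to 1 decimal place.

2.8 kg N

N mass = 18%×5.4 + 13%×13.7 = 2.753 kg.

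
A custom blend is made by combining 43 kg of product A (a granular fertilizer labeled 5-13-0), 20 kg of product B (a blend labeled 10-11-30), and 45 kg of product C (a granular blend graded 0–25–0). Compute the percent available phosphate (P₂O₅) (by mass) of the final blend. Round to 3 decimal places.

Total mass = 43 + 20 + 45 = 108 kg.
P₂O₅ mass = 13%×43 + 11%×20 + 25%×45 = 19.04 kg.
% P₂O₅ = 19.04 / 108 = 17.6296%.

17.630% P₂O₅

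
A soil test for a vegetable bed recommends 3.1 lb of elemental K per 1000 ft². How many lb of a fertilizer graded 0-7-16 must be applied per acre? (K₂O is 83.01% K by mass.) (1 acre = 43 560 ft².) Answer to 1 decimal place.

As K₂O: 3.1 / 0.8301 = 3.73449 lb per 1000 ft².
Product per 1000 ft² = 3.73449 / 16% = 23.3406 lb.
Convert to per acre: 23.3406 × 43.56 = 1016.71 lb.

1016.7 lb of product per acre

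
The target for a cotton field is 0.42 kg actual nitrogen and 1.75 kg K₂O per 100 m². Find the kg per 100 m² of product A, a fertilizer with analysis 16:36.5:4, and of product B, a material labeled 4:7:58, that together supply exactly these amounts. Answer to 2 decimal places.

Per-100 m² balance (a = product A, b = product B):
N: 0.16·a + 0.04·b = 0.42
K₂O: 0.04·a + 0.58·b = 1.75
Eliminate a: (row1) − 0.16/0.04·(row2) → -2.28·b = -6.58, so b = 2.88596.
Back-substitute: a = (0.42 − 0.04·2.88596) / 0.16 = 1.90351.

1.90 kg product A, 2.89 kg product B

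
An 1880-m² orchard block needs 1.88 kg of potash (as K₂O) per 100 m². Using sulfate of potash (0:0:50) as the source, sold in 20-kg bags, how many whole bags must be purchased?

Product per 100 m² = 1.88 / 50% = 3.76 kg.
Total product = 3.76 × 1880 / 100 = 70.688 kg.
Bags = ⌈70.688 / 20⌉ = 4.

4 bags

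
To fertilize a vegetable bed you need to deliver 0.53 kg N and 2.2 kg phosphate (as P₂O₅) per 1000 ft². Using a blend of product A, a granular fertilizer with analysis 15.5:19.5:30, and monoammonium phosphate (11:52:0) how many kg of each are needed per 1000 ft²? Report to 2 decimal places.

Let a = kg of product A, b = kg of monoammonium phosphate (per 1000 ft²).
N: 0.155·a + 0.11·b = 0.53
P₂O₅: 0.195·a + 0.52·b = 2.2
Eliminate a: (row1) − 0.155/0.195·(row2) → -0.303333·b = -1.21872, so b = 4.01775.
Back-substitute: a = (0.53 − 0.11·4.01775) / 0.155 = 0.568047.

0.57 kg product A, 4.02 kg monoammonium phosphate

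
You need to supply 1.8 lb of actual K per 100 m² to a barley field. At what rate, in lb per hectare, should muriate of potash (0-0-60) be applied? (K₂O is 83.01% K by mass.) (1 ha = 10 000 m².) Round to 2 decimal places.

As K₂O: 1.8 / 0.8301 = 2.16841 lb per 100 m².
Product per 100 m² = 2.16841 / 60% = 3.61402 lb.
Convert to per hectare: 3.61402 × 100 = 361.402 lb.

361.40 lb of product per hectare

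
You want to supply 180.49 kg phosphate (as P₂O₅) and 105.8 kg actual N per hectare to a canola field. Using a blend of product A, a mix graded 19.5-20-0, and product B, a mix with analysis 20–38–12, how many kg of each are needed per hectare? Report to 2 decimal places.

120.41 kg product A, 411.60 kg product B

Let a = kg of product A, b = kg of product B (per hectare).
P₂O₅: 0.2·a + 0.38·b = 180.49
N: 0.195·a + 0.2·b = 105.8
Eliminate a: (row1) − 0.2/0.195·(row2) → 0.174872·b = 71.9772, so b = 411.5997.
Back-substitute: a = (180.49 − 0.38·411.5997) / 0.2 = 120.411.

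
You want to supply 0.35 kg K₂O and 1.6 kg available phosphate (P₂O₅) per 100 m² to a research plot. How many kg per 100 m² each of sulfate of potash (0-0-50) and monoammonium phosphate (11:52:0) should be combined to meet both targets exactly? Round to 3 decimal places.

0.700 kg sulfate of potash, 3.077 kg monoammonium phosphate

With a, b = kg per 100 m² of sulfate of potash and monoammonium phosphate:
K₂O: 0.5·a + 0·b = 0.35
P₂O₅: 0·a + 0.52·b = 1.6
Solving simultaneously: a = 0.7, b = 3.07692.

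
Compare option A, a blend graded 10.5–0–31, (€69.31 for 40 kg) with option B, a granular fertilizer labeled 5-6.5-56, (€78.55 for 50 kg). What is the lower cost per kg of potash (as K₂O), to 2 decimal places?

€2.81 per kg K₂O (option B)

option A: K₂O per bag = 40 × 31% = 12.4 kg; cost = 69.31 / 12.4 = €5.5895/kg K₂O.
option B: K₂O per bag = 50 × 56% = 28 kg; cost = 78.55 / 28 = €2.8054/kg K₂O.
option B is cheaper.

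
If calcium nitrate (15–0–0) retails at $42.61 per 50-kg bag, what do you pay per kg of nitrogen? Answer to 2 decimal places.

$5.68 per kg N

N in bag = 50 × 15% = 7.5 kg.
Cost per kg N = $42.61 / 7.5 = $5.6813.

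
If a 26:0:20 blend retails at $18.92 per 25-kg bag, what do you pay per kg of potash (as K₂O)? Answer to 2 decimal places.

K₂O in bag = 25 × 20% = 5 kg.
Cost per kg K₂O = $18.92 / 5 = $3.7840.

$3.78 per kg K₂O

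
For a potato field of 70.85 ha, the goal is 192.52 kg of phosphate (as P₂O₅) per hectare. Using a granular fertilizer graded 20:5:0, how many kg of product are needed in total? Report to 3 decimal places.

272800.840 kg

Product per hectare = 192.52 / 5% = 3850.4 kg.
Total product = 3850.4 × 70.85 = 272800.84 kg.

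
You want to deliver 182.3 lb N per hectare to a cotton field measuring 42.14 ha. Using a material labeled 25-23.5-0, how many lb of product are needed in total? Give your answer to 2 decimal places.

Product per hectare = 182.3 / 25% = 729.2 lb.
Total product = 729.2 × 42.14 = 30728.488 lb.

30728.49 lb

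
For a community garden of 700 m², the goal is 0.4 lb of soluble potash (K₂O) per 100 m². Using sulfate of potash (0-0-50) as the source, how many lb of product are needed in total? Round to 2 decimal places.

Product per 100 m² = 0.4 / 50% = 0.8 lb.
Total product = 0.8 × 700 / 100 = 5.6 lb.

5.60 lb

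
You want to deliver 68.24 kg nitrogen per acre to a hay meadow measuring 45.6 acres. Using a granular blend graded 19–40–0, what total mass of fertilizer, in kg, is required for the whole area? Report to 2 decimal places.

Product per acre = 68.24 / 19% = 359.158 kg.
Total product = 359.158 × 45.6 = 16377.6 kg.

16377.60 kg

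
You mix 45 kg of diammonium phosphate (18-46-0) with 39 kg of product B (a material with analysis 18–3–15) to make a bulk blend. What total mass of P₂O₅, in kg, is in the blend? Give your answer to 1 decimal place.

21.9 kg P₂O₅

P₂O₅ mass = 46%×45 + 3%×39 = 21.87 kg.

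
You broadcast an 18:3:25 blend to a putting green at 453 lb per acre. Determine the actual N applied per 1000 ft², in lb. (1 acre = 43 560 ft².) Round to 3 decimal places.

1.872 lb N per thousand sq ft

nitrogen per acre = 453 × 18% = 81.54 lb.
Convert to per 1000 ft²: 81.54 × 0.0229568 = 1.8719 lb.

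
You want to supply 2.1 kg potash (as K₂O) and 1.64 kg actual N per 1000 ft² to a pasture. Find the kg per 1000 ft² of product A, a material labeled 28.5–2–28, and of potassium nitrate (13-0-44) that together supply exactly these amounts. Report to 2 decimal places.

5.04 kg product A, 1.57 kg potassium nitrate

Let a = kg of product A, b = kg of potassium nitrate (per 1000 ft²).
K₂O: 0.28·a + 0.44·b = 2.1
N: 0.285·a + 0.13·b = 1.64
Solving simultaneously: a = 5.04045, b = 1.56517.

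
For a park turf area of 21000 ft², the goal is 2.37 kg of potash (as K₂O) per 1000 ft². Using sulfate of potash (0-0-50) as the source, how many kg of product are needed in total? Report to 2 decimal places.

99.54 kg

Product per 1000 ft² = 2.37 / 50% = 4.74 kg.
Total product = 4.74 × 21000 / 1000 = 99.54 kg.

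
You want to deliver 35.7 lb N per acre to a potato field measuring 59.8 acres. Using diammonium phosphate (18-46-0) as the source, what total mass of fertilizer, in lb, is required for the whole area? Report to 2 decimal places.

Product per acre = 35.7 / 18% = 198.333 lb.
Total product = 198.333 × 59.8 = 11860.333 lb.

11860.33 lb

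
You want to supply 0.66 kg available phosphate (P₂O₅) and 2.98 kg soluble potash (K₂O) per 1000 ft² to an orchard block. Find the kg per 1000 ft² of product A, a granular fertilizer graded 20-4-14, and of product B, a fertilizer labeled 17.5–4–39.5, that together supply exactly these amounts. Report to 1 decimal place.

Per-1000 ft² balance (a = product A, b = product B):
P₂O₅: 0.04·a + 0.04·b = 0.66
K₂O: 0.14·a + 0.395·b = 2.98
Eliminate b: (row1) − 0.04/0.395·(row2) → 0.0258228·a = 0.358228, so a = 13.8725.
Then b = (2.98 − 0.14·13.8725) / 0.395 = 2.62745.

13.9 kg product A, 2.6 kg product B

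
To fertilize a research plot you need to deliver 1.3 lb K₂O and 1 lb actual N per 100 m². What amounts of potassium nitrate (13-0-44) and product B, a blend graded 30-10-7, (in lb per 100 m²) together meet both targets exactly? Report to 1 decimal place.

With a, b = lb per 100 m² of potassium nitrate and product B:
K₂O: 0.44·a + 0.07·b = 1.3
N: 0.13·a + 0.3·b = 1
Eliminate a: (row1) − 0.44/0.13·(row2) → -0.945385·b = -2.08462, so b = 2.20504.
Back-substitute: a = (1.3 − 0.07·2.20504) / 0.44 = 2.60374.

2.6 lb potassium nitrate, 2.2 lb product B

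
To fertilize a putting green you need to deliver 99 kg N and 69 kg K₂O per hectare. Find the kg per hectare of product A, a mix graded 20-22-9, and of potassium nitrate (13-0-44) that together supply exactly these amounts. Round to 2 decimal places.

With a, b = kg per hectare of product A and potassium nitrate:
N: 0.2·a + 0.13·b = 99
K₂O: 0.09·a + 0.44·b = 69
From row1: a = (99 − 0.13·b) / 0.2.
Into row2: 0.09·(99 − 0.13·b)/0.2 + 0.44·b = 69 → b = 64.0891, a = 453.342.

453.34 kg product A, 64.09 kg potassium nitrate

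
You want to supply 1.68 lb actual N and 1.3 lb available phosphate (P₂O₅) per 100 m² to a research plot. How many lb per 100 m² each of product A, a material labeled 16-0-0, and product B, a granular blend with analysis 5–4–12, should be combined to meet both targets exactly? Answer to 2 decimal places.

With a, b = lb per 100 m² of product A and product B:
N: 0.16·a + 0.05·b = 1.68
P₂O₅: 0·a + 0.04·b = 1.3
Solving simultaneously: a = 0.34375, b = 32.5.

0.34 lb product A, 32.50 lb product B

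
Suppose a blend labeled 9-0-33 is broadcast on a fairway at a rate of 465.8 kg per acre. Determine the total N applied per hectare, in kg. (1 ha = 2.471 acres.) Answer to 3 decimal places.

103.589 kg N per hectare

nitrogen per acre = 465.8 × 9% = 41.922 kg.
Convert to per hectare: 41.922 × 2.471 = 103.5893 kg.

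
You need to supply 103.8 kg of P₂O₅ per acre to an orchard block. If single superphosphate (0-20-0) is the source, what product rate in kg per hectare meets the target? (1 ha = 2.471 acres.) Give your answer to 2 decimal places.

1282.45 kg of product per hectare

Product per acre = 103.8 / 20% = 519 kg.
Convert to per hectare: 519 × 2.471 = 1282.449 kg.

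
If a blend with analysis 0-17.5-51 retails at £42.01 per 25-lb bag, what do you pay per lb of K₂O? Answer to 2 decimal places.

K₂O in bag = 25 × 51% = 12.75 lb.
Cost per lb K₂O = £42.01 / 12.75 = £3.2949.

£3.29 per lb K₂O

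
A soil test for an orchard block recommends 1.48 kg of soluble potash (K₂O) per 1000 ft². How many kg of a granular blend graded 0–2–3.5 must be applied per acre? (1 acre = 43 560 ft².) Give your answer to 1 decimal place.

Product per 1000 ft² = 1.48 / 3.5% = 42.2857 kg.
Convert to per acre: 42.2857 × 43.56 = 1841.97 kg.

1842.0 kg of product per acre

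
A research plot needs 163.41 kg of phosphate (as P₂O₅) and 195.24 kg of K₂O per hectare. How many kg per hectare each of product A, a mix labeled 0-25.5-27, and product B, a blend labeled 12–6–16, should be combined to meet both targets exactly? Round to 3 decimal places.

Per-hectare balance (a = product A, b = product B):
P₂O₅: 0.255·a + 0.06·b = 163.41
K₂O: 0.27·a + 0.16·b = 195.24
Eliminate b: (row1) − 0.06/0.16·(row2) → 0.15375·a = 90.195, so a = 586.6341.
Then b = (195.24 − 0.27·586.6341) / 0.16 = 230.3049.

586.634 kg product A, 230.305 kg product B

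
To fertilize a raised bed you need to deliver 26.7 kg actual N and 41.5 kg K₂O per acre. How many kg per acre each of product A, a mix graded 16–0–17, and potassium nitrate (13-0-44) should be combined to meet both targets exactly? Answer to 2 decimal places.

Per-acre balance (a = product A, b = potassium nitrate):
N: 0.16·a + 0.13·b = 26.7
K₂O: 0.17·a + 0.44·b = 41.5
Eliminate b: (row1) − 0.13/0.44·(row2) → 0.109773·a = 14.4386, so a = 131.532.
Then b = (41.5 − 0.17·131.532) / 0.44 = 43.499.

131.53 kg product A, 43.50 kg potassium nitrate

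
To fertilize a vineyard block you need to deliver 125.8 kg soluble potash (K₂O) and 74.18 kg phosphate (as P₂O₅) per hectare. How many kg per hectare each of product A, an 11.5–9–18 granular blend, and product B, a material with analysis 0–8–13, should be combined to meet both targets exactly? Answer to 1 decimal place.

With a, b = kg per hectare of product A and product B:
K₂O: 0.18·a + 0.13·b = 125.8
P₂O₅: 0.09·a + 0.08·b = 74.18
From row1: a = (125.8 − 0.13·b) / 0.18.
Into row2: 0.09·(125.8 − 0.13·b)/0.18 + 0.08·b = 74.18 → b = 752, a = 155.778.

155.8 kg product A, 752.0 kg product B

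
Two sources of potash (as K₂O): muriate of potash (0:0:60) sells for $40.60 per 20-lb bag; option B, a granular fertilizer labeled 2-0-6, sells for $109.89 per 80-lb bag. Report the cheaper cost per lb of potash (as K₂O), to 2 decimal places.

muriate of potash: K₂O per bag = 20 × 60% = 12 lb; cost = 40.60 / 12 = $3.3833/lb K₂O.
option B: K₂O per bag = 80 × 6% = 4.8 lb; cost = 109.89 / 4.8 = $22.8938/lb K₂O.
muriate of potash is cheaper.

$3.38 per lb K₂O (muriate of potash)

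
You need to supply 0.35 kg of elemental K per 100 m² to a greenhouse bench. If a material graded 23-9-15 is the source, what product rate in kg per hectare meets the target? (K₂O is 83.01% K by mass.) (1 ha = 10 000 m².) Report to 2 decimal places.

As K₂O: 0.35 / 0.8301 = 0.421636 kg per 100 m².
Product per 100 m² = 0.421636 / 15% = 2.81091 kg.
Convert to per hectare: 2.81091 × 100 = 281.091 kg.

281.09 kg of product per hectare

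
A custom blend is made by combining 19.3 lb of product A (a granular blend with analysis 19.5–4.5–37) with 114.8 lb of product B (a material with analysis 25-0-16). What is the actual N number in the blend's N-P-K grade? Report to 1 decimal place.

Total mass = 19.3 + 114.8 = 134.1 lb.
N mass = 19.5%×19.3 + 25%×114.8 = 32.4635 lb.
% N = 32.4635 / 134.1 = 24.2084%.

24.2% N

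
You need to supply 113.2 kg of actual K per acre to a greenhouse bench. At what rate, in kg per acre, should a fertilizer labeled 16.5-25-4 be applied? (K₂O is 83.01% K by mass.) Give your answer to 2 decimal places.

3409.23 kg of product per acre

As K₂O: 113.2 / 0.8301 = 136.369 kg per acre.
Product per acre = 136.369 / 4% = 3409.228 kg.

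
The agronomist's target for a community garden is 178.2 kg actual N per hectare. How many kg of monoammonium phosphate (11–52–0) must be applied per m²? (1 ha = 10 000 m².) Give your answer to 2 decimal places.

0.16 kg of product per sq m

Product per hectare = 178.2 / 11% = 1620 kg.
Convert to per m²: 1620 × 0.0001 = 0.162 kg.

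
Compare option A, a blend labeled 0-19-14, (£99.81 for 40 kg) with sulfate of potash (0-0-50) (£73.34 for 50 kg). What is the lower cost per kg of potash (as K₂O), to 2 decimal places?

£2.93 per kg K₂O (sulfate of potash)

option A: K₂O per bag = 40 × 14% = 5.6 kg; cost = 99.81 / 5.6 = £17.8232/kg K₂O.
sulfate of potash: K₂O per bag = 50 × 50% = 25 kg; cost = 73.34 / 25 = £2.9336/kg K₂O.
sulfate of potash is cheaper.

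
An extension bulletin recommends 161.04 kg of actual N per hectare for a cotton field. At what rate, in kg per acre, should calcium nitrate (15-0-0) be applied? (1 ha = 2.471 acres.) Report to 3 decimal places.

434.480 kg of product per acre

Product per hectare = 161.04 / 15% = 1073.6 kg.
Convert to per acre: 1073.6 × 0.404694 = 434.47997 kg.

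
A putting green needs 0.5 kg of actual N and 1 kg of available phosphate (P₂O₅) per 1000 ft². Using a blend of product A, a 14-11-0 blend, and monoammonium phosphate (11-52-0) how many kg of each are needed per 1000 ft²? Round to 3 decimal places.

2.471 kg product A, 1.400 kg monoammonium phosphate

Let a = kg of product A, b = kg of monoammonium phosphate (per 1000 ft²).
N: 0.14·a + 0.11·b = 0.5
P₂O₅: 0.11·a + 0.52·b = 1
Eliminate b: (row1) − 0.11/0.52·(row2) → 0.116731·a = 0.288462, so a = 2.47117.
Then b = (1 − 0.11·2.47117) / 0.52 = 1.40033.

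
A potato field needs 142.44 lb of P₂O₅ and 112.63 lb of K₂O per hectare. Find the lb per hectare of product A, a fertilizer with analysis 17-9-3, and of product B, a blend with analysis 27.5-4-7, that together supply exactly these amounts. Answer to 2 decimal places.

Let a = lb of product A, b = lb of product B (per hectare).
P₂O₅: 0.09·a + 0.04·b = 142.44
K₂O: 0.03·a + 0.07·b = 112.63
Eliminate b: (row1) − 0.04/0.07·(row2) → 0.0728571·a = 78.08, so a = 1071.686.
Then b = (112.63 − 0.03·1071.686) / 0.07 = 1149.706.

1071.69 lb product A, 1149.71 lb product B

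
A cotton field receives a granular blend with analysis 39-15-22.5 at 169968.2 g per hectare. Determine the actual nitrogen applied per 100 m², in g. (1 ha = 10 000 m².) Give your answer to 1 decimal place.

nitrogen per hectare = 169968.2 × 39% = 66287.6 g.
Convert to per 100 m²: 66287.6 × 0.01 = 662.876 g.

662.9 g N per hundred sq m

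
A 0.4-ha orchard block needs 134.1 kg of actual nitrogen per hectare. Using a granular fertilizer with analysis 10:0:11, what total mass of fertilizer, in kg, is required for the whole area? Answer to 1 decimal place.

536.4 kg

Product per hectare = 134.1 / 10% = 1341 kg.
Total product = 1341 × 0.4 = 536.4 kg.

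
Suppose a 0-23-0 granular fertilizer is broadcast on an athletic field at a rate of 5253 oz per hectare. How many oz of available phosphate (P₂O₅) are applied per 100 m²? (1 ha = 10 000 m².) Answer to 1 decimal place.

P₂O₅ per hectare = 5253 × 23% = 1208.19 oz.
Convert to per 100 m²: 1208.19 × 0.01 = 12.0819 oz.

12.1 oz P₂O₅ per hundred sq m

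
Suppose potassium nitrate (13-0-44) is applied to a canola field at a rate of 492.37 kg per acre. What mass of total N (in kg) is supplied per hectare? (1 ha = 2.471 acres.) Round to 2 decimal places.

158.16 kg N per hectare

nitrogen per acre = 492.37 × 13% = 64.0081 kg.
Convert to per hectare: 64.0081 × 2.471 = 158.164 kg.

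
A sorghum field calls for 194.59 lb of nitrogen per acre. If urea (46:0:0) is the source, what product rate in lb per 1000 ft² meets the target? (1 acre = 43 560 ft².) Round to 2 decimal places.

9.71 lb of product per thousand sq ft

Product per acre = 194.59 / 46% = 423.022 lb.
Convert to per 1000 ft²: 423.022 × 0.0229568 = 9.71124 lb.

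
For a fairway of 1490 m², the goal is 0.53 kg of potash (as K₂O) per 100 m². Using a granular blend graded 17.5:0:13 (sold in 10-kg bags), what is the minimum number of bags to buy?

Product per 100 m² = 0.53 / 13% = 4.07692 kg.
Total product = 4.07692 × 1490 / 100 = 60.7462 kg.
Bags = ⌈60.7462 / 10⌉ = 7.

7 bags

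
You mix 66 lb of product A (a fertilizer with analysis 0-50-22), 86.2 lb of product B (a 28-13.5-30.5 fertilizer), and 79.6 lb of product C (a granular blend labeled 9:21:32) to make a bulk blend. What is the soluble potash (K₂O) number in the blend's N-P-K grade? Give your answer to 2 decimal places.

28.59% K₂O

Total mass = 66 + 86.2 + 79.6 = 231.8 lb.
K₂O mass = 22%×66 + 30.5%×86.2 + 32%×79.6 = 66.283 lb.
% K₂O = 66.283 / 231.8 = 28.5949%.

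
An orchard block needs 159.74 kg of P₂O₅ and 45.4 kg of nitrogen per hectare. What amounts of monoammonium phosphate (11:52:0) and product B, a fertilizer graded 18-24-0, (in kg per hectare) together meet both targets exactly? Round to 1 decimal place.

265.7 kg monoammonium phosphate, 89.8 kg product B

Let a = kg of monoammonium phosphate, b = kg of product B (per hectare).
P₂O₅: 0.52·a + 0.24·b = 159.74
N: 0.11·a + 0.18·b = 45.4
Eliminate a: (row1) − 0.52/0.11·(row2) → -0.610909·b = -54.8782, so b = 89.8304.
Back-substitute: a = (159.74 − 0.24·89.8304) / 0.52 = 265.732.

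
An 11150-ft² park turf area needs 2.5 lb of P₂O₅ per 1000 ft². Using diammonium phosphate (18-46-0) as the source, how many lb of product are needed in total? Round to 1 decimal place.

Product per 1000 ft² = 2.5 / 46% = 5.43478 lb.
Total product = 5.43478 × 11150 / 1000 = 60.5978 lb.

60.6 lb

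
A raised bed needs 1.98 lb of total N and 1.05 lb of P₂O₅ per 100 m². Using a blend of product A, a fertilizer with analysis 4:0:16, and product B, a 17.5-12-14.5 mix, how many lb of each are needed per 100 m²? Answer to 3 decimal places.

Let a = lb of product A, b = lb of product B (per 100 m²).
N: 0.04·a + 0.175·b = 1.98
P₂O₅: 0·a + 0.12·b = 1.05
Solving simultaneously: a = 11.2187, b = 8.75.

11.219 lb product A, 8.750 lb product B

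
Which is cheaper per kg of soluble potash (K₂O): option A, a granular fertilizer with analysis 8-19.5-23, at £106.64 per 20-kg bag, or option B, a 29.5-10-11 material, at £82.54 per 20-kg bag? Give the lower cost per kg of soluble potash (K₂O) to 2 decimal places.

option A: K₂O per bag = 20 × 23% = 4.6 kg; cost = 106.64 / 4.6 = £23.1826/kg K₂O.
option B: K₂O per bag = 20 × 11% = 2.2 kg; cost = 82.54 / 2.2 = £37.5182/kg K₂O.
option A is cheaper.

£23.18 per kg K₂O (option A)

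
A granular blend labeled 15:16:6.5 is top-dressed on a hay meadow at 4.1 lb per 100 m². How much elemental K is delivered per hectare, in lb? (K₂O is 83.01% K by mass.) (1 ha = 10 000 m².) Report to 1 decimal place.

K₂O per 100 m² = 4.1 × 6.5% = 0.2665 lb.
Elemental K = 0.2665 × 0.8301 = 0.221222 lb per 100 m².
Convert to per hectare: 0.221222 × 100 = 22.1222 lb.

22.1 lb K per hectare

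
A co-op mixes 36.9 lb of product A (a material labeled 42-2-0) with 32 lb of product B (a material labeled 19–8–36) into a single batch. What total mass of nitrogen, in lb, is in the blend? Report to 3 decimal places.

N mass = 42%×36.9 + 19%×32 = 21.578 lb.

21.578 lb N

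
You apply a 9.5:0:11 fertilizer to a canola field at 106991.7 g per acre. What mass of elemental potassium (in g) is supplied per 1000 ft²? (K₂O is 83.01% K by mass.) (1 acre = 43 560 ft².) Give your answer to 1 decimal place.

K₂O per acre = 106991.7 × 11% = 11769.1 g.
Elemental K = 11769.1 × 0.8301 = 9769.52 g per acre.
Convert to per 1000 ft²: 9769.52 × 0.0229568 = 224.277 g.

224.3 g K per thousand sq ft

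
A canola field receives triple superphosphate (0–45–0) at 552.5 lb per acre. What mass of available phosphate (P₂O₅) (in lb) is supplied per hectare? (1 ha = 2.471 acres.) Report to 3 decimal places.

P₂O₅ per acre = 552.5 × 45% = 248.625 lb.
Convert to per hectare: 248.625 × 2.471 = 614.3524 lb.

614.352 lb P₂O₅ per hectare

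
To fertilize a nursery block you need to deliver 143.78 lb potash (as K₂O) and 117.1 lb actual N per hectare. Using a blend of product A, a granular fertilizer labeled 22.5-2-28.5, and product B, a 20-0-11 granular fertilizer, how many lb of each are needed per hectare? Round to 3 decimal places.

492.248 lb product A, 31.721 lb product B

Per-hectare balance (a = product A, b = product B):
K₂O: 0.285·a + 0.11·b = 143.78
N: 0.225·a + 0.2·b = 117.1
Eliminate a: (row1) − 0.285/0.225·(row2) → -0.143333·b = -4.54667, so b = 31.7209.
Back-substitute: a = (143.78 − 0.11·31.7209) / 0.285 = 492.2481.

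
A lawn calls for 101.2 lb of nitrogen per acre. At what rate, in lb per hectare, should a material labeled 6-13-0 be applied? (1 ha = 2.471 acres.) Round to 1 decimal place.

4167.8 lb of product per hectare

Product per acre = 101.2 / 6% = 1686.67 lb.
Convert to per hectare: 1686.67 × 2.471 = 4167.75 lb.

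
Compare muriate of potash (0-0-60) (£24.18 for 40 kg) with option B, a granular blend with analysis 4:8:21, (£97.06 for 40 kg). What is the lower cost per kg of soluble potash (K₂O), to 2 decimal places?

£1.01 per kg K₂O (muriate of potash)

muriate of potash: K₂O per bag = 40 × 60% = 24 kg; cost = 24.18 / 24 = £1.0075/kg K₂O.
option B: K₂O per bag = 40 × 21% = 8.4 kg; cost = 97.06 / 8.4 = £11.5548/kg K₂O.
muriate of potash is cheaper.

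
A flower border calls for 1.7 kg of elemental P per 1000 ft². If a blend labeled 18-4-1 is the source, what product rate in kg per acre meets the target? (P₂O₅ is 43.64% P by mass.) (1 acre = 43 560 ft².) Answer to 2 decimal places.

4242.21 kg of product per acre

As P₂O₅: 1.7 / 0.4364 = 3.89551 kg per 1000 ft².
Product per 1000 ft² = 3.89551 / 4% = 97.3877 kg.
Convert to per acre: 97.3877 × 43.56 = 4242.209 kg.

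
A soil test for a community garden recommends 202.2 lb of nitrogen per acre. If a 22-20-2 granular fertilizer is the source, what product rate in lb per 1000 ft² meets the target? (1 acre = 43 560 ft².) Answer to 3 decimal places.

Product per acre = 202.2 / 22% = 919.091 lb.
Convert to per 1000 ft²: 919.091 × 0.0229568 = 21.0994 lb.

21.099 lb of product per thousand sq ft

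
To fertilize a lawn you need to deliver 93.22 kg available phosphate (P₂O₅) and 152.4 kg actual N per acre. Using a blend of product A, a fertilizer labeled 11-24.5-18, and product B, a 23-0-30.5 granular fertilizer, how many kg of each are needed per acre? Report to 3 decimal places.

380.490 kg product A, 480.635 kg product B

With a, b = kg per acre of product A and product B:
P₂O₅: 0.245·a + 0·b = 93.22
N: 0.11·a + 0.23·b = 152.4
From row1: a = (93.22 − 0·b) / 0.245.
Into row2: 0.11·(93.22 − 0·b)/0.245 + 0.23·b = 152.4 → b = 480.6353, a = 380.4898.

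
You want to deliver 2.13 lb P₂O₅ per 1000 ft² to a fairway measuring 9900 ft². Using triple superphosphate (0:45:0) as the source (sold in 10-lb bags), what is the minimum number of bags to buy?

5 bags

Product per 1000 ft² = 2.13 / 45% = 4.73333 lb.
Total product = 4.73333 × 9900 / 1000 = 46.86 lb.
Bags = ⌈46.86 / 10⌉ = 5.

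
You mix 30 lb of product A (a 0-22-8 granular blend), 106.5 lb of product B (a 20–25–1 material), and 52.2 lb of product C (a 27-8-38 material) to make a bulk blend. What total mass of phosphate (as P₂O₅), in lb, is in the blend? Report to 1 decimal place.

37.4 lb P₂O₅

P₂O₅ mass = 22%×30 + 25%×106.5 + 8%×52.2 = 37.401 lb.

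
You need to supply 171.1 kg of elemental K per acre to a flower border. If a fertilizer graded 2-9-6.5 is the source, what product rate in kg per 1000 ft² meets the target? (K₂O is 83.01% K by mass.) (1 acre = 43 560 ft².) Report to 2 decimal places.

As K₂O: 171.1 / 0.8301 = 206.12 kg per acre.
Product per acre = 206.12 / 6.5% = 3171.07 kg.
Convert to per 1000 ft²: 3171.07 × 0.0229568 = 72.7978 kg.

72.80 kg of product per thousand sq ft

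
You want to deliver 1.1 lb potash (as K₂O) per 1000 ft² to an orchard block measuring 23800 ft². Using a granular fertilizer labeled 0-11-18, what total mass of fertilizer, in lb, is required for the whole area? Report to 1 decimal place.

Product per 1000 ft² = 1.1 / 18% = 6.11111 lb.
Total product = 6.11111 × 23800 / 1000 = 145.444 lb.

145.4 lb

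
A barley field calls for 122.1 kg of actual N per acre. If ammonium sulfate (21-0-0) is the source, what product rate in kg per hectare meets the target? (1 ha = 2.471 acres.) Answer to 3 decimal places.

1436.710 kg of product per hectare

Product per acre = 122.1 / 21% = 581.429 kg.
Convert to per hectare: 581.429 × 2.471 = 1436.71 kg.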